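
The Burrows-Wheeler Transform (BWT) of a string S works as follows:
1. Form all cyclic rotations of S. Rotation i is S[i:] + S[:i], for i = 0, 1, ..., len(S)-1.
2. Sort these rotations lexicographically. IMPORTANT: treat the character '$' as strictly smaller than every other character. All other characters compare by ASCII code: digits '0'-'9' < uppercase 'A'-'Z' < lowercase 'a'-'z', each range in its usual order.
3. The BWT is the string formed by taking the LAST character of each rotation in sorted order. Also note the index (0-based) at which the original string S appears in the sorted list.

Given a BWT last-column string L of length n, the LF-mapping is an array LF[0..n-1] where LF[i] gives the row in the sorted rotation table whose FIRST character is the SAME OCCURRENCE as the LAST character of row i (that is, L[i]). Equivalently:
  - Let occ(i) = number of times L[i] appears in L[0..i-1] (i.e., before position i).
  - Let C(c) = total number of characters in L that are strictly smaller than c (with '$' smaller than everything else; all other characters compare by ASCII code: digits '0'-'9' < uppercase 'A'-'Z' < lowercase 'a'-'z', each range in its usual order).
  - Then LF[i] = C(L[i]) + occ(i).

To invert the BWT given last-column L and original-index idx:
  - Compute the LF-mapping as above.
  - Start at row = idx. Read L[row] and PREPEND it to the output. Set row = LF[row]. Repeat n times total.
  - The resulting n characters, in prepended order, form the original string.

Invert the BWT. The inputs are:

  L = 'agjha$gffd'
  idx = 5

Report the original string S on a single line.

Answer: fhdjafgga$

Derivation:
LF mapping: 1 6 9 8 2 0 7 4 5 3
Walk LF starting at row 5, prepending L[row]:
  step 1: row=5, L[5]='$', prepend. Next row=LF[5]=0
  step 2: row=0, L[0]='a', prepend. Next row=LF[0]=1
  step 3: row=1, L[1]='g', prepend. Next row=LF[1]=6
  step 4: row=6, L[6]='g', prepend. Next row=LF[6]=7
  step 5: row=7, L[7]='f', prepend. Next row=LF[7]=4
  step 6: row=4, L[4]='a', prepend. Next row=LF[4]=2
  step 7: row=2, L[2]='j', prepend. Next row=LF[2]=9
  step 8: row=9, L[9]='d', prepend. Next row=LF[9]=3
  step 9: row=3, L[3]='h', prepend. Next row=LF[3]=8
  step 10: row=8, L[8]='f', prepend. Next row=LF[8]=5
Reversed output: fhdjafgga$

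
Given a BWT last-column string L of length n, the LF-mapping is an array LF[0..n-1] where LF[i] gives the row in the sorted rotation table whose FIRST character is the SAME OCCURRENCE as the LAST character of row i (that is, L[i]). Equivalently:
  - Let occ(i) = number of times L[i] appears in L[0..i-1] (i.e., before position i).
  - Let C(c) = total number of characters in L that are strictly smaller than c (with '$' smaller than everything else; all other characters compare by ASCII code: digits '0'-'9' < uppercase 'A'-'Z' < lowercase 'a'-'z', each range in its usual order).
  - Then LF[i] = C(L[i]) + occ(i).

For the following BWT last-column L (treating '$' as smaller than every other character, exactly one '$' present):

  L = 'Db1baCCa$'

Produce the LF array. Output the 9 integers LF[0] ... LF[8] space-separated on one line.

Char counts: '$':1, '1':1, 'C':2, 'D':1, 'a':2, 'b':2
C (first-col start): C('$')=0, C('1')=1, C('C')=2, C('D')=4, C('a')=5, C('b')=7
L[0]='D': occ=0, LF[0]=C('D')+0=4+0=4
L[1]='b': occ=0, LF[1]=C('b')+0=7+0=7
L[2]='1': occ=0, LF[2]=C('1')+0=1+0=1
L[3]='b': occ=1, LF[3]=C('b')+1=7+1=8
L[4]='a': occ=0, LF[4]=C('a')+0=5+0=5
L[5]='C': occ=0, LF[5]=C('C')+0=2+0=2
L[6]='C': occ=1, LF[6]=C('C')+1=2+1=3
L[7]='a': occ=1, LF[7]=C('a')+1=5+1=6
L[8]='$': occ=0, LF[8]=C('$')+0=0+0=0

Answer: 4 7 1 8 5 2 3 6 0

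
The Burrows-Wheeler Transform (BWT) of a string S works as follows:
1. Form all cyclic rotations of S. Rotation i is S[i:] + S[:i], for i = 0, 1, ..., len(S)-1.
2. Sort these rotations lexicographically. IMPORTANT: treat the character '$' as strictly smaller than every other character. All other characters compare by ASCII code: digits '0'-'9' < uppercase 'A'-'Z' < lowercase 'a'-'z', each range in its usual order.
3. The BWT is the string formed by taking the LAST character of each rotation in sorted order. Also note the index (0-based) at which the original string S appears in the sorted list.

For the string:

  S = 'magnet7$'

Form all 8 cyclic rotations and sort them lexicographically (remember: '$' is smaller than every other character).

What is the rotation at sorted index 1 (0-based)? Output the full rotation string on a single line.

All 8 rotations (rotation i = S[i:]+S[:i]):
  rot[0] = magnet7$
  rot[1] = agnet7$m
  rot[2] = gnet7$ma
  rot[3] = net7$mag
  rot[4] = et7$magn
  rot[5] = t7$magne
  rot[6] = 7$magnet
  rot[7] = $magnet7
Sorted (with $ < everything):
  sorted[0] = $magnet7
  sorted[1] = 7$magnet
  sorted[2] = agnet7$m
  sorted[3] = et7$magn
  sorted[4] = gnet7$ma
  sorted[5] = magnet7$
  sorted[6] = net7$mag
  sorted[7] = t7$magne
sorted[1] = 7$magnet

Answer: 7$magnet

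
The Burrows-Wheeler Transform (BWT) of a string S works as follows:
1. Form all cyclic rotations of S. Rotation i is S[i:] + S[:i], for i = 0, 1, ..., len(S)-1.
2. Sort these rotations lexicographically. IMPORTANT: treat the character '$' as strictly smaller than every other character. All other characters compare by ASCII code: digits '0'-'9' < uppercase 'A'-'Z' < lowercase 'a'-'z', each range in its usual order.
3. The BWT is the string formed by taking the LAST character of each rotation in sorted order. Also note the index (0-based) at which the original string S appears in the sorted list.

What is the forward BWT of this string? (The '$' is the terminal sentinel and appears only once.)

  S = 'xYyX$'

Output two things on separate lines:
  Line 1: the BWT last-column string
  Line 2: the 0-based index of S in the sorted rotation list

All 5 rotations (rotation i = S[i:]+S[:i]):
  rot[0] = xYyX$
  rot[1] = YyX$x
  rot[2] = yX$xY
  rot[3] = X$xYy
  rot[4] = $xYyX
Sorted (with $ < everything):
  sorted[0] = $xYyX  (last char: 'X')
  sorted[1] = X$xYy  (last char: 'y')
  sorted[2] = YyX$x  (last char: 'x')
  sorted[3] = xYyX$  (last char: '$')
  sorted[4] = yX$xY  (last char: 'Y')
Last column: Xyx$Y
Original string S is at sorted index 3

Answer: Xyx$Y
3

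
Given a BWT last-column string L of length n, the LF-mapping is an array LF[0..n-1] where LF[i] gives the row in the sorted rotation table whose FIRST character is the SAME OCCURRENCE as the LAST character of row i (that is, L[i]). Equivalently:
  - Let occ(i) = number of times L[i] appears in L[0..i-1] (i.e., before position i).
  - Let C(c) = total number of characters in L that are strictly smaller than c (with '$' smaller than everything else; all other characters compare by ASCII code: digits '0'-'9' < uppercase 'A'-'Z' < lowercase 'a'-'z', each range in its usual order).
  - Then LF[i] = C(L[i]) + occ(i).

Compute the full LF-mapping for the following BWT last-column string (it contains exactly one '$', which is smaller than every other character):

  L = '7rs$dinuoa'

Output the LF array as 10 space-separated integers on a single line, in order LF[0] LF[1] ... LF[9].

Answer: 1 7 8 0 3 4 5 9 6 2

Derivation:
Char counts: '$':1, '7':1, 'a':1, 'd':1, 'i':1, 'n':1, 'o':1, 'r':1, 's':1, 'u':1
C (first-col start): C('$')=0, C('7')=1, C('a')=2, C('d')=3, C('i')=4, C('n')=5, C('o')=6, C('r')=7, C('s')=8, C('u')=9
L[0]='7': occ=0, LF[0]=C('7')+0=1+0=1
L[1]='r': occ=0, LF[1]=C('r')+0=7+0=7
L[2]='s': occ=0, LF[2]=C('s')+0=8+0=8
L[3]='$': occ=0, LF[3]=C('$')+0=0+0=0
L[4]='d': occ=0, LF[4]=C('d')+0=3+0=3
L[5]='i': occ=0, LF[5]=C('i')+0=4+0=4
L[6]='n': occ=0, LF[6]=C('n')+0=5+0=5
L[7]='u': occ=0, LF[7]=C('u')+0=9+0=9
L[8]='o': occ=0, LF[8]=C('o')+0=6+0=6
L[9]='a': occ=0, LF[9]=C('a')+0=2+0=2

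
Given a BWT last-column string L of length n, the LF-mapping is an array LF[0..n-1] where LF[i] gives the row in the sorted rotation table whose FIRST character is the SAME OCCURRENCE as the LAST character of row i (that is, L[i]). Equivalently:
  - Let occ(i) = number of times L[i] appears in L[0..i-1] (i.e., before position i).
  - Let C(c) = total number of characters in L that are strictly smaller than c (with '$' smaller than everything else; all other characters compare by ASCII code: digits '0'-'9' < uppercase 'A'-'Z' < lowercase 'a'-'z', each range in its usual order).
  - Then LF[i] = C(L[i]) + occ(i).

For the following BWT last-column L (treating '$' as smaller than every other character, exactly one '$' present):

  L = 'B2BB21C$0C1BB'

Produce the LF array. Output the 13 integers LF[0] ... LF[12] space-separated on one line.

Answer: 6 4 7 8 5 2 11 0 1 12 3 9 10

Derivation:
Char counts: '$':1, '0':1, '1':2, '2':2, 'B':5, 'C':2
C (first-col start): C('$')=0, C('0')=1, C('1')=2, C('2')=4, C('B')=6, C('C')=11
L[0]='B': occ=0, LF[0]=C('B')+0=6+0=6
L[1]='2': occ=0, LF[1]=C('2')+0=4+0=4
L[2]='B': occ=1, LF[2]=C('B')+1=6+1=7
L[3]='B': occ=2, LF[3]=C('B')+2=6+2=8
L[4]='2': occ=1, LF[4]=C('2')+1=4+1=5
L[5]='1': occ=0, LF[5]=C('1')+0=2+0=2
L[6]='C': occ=0, LF[6]=C('C')+0=11+0=11
L[7]='$': occ=0, LF[7]=C('$')+0=0+0=0
L[8]='0': occ=0, LF[8]=C('0')+0=1+0=1
L[9]='C': occ=1, LF[9]=C('C')+1=11+1=12
L[10]='1': occ=1, LF[10]=C('1')+1=2+1=3
L[11]='B': occ=3, LF[11]=C('B')+3=6+3=9
L[12]='B': occ=4, LF[12]=C('B')+4=6+4=10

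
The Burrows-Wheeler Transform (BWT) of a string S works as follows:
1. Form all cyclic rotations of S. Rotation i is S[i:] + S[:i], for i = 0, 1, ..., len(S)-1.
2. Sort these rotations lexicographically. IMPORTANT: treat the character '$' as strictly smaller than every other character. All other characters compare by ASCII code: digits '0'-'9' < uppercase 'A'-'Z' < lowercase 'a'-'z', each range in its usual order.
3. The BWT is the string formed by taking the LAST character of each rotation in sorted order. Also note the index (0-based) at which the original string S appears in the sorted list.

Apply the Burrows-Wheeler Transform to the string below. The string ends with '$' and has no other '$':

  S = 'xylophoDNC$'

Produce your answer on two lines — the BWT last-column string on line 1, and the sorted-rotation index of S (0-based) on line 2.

Answer: CNoDpyhlo$x
9

Derivation:
All 11 rotations (rotation i = S[i:]+S[:i]):
  rot[0] = xylophoDNC$
  rot[1] = ylophoDNC$x
  rot[2] = lophoDNC$xy
  rot[3] = ophoDNC$xyl
  rot[4] = phoDNC$xylo
  rot[5] = hoDNC$xylop
  rot[6] = oDNC$xyloph
  rot[7] = DNC$xylopho
  rot[8] = NC$xylophoD
  rot[9] = C$xylophoDN
  rot[10] = $xylophoDNC
Sorted (with $ < everything):
  sorted[0] = $xylophoDNC  (last char: 'C')
  sorted[1] = C$xylophoDN  (last char: 'N')
  sorted[2] = DNC$xylopho  (last char: 'o')
  sorted[3] = NC$xylophoD  (last char: 'D')
  sorted[4] = hoDNC$xylop  (last char: 'p')
  sorted[5] = lophoDNC$xy  (last char: 'y')
  sorted[6] = oDNC$xyloph  (last char: 'h')
  sorted[7] = ophoDNC$xyl  (last char: 'l')
  sorted[8] = phoDNC$xylo  (last char: 'o')
  sorted[9] = xylophoDNC$  (last char: '$')
  sorted[10] = ylophoDNC$x  (last char: 'x')
Last column: CNoDpyhlo$x
Original string S is at sorted index 9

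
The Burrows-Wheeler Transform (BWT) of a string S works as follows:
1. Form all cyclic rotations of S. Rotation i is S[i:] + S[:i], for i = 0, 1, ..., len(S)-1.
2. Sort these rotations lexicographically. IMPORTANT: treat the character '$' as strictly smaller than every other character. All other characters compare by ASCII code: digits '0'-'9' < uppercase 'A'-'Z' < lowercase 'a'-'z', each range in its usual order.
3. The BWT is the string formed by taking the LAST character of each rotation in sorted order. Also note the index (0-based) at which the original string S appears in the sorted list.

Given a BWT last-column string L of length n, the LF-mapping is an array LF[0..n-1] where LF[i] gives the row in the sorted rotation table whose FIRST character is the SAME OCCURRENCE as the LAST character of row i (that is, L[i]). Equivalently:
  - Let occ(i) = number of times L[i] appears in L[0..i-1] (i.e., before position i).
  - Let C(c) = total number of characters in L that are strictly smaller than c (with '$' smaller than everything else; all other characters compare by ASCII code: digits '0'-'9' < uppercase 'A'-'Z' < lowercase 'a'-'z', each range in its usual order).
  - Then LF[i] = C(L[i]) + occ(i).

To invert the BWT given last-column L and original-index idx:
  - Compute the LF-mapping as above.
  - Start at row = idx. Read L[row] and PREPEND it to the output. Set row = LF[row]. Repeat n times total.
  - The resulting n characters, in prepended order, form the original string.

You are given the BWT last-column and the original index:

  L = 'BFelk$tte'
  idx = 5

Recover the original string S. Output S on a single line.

Answer: kettleFB$

Derivation:
LF mapping: 1 2 3 6 5 0 7 8 4
Walk LF starting at row 5, prepending L[row]:
  step 1: row=5, L[5]='$', prepend. Next row=LF[5]=0
  step 2: row=0, L[0]='B', prepend. Next row=LF[0]=1
  step 3: row=1, L[1]='F', prepend. Next row=LF[1]=2
  step 4: row=2, L[2]='e', prepend. Next row=LF[2]=3
  step 5: row=3, L[3]='l', prepend. Next row=LF[3]=6
  step 6: row=6, L[6]='t', prepend. Next row=LF[6]=7
  step 7: row=7, L[7]='t', prepend. Next row=LF[7]=8
  step 8: row=8, L[8]='e', prepend. Next row=LF[8]=4
  step 9: row=4, L[4]='k', prepend. Next row=LF[4]=5
Reversed output: kettleFB$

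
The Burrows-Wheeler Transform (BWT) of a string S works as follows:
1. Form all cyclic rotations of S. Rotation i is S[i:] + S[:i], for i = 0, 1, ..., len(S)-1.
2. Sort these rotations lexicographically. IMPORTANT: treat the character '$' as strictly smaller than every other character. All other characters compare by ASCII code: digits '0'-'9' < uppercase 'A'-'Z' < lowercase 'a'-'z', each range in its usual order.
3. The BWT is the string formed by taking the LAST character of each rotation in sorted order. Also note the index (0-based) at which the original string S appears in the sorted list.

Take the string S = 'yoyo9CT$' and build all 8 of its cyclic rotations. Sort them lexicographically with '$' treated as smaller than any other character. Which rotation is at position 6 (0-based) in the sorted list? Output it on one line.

All 8 rotations (rotation i = S[i:]+S[:i]):
  rot[0] = yoyo9CT$
  rot[1] = oyo9CT$y
  rot[2] = yo9CT$yo
  rot[3] = o9CT$yoy
  rot[4] = 9CT$yoyo
  rot[5] = CT$yoyo9
  rot[6] = T$yoyo9C
  rot[7] = $yoyo9CT
Sorted (with $ < everything):
  sorted[0] = $yoyo9CT
  sorted[1] = 9CT$yoyo
  sorted[2] = CT$yoyo9
  sorted[3] = T$yoyo9C
  sorted[4] = o9CT$yoy
  sorted[5] = oyo9CT$y
  sorted[6] = yo9CT$yo
  sorted[7] = yoyo9CT$
sorted[6] = yo9CT$yo

Answer: yo9CT$yo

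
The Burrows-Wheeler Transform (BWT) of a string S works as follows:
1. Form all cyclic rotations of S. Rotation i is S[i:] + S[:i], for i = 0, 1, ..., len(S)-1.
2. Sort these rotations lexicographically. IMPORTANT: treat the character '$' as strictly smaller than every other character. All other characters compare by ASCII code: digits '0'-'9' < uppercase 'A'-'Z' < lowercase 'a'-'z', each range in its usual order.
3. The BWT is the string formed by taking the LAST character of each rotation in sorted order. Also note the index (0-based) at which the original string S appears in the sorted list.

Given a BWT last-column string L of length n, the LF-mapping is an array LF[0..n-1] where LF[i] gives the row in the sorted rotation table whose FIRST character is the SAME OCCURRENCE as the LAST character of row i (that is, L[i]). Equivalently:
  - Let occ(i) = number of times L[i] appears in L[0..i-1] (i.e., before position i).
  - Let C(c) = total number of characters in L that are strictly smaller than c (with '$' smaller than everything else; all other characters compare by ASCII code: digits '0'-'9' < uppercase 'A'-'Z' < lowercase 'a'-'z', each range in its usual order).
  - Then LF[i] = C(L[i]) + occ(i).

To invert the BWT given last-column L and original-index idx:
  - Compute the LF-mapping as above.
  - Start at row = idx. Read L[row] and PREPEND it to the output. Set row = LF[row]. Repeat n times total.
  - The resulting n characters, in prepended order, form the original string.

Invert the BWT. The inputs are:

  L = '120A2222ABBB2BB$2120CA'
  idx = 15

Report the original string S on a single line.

Answer: ACBA221B22B2B22200BA1$

Derivation:
LF mapping: 3 5 1 13 6 7 8 9 14 16 17 18 10 19 20 0 11 4 12 2 21 15
Walk LF starting at row 15, prepending L[row]:
  step 1: row=15, L[15]='$', prepend. Next row=LF[15]=0
  step 2: row=0, L[0]='1', prepend. Next row=LF[0]=3
  step 3: row=3, L[3]='A', prepend. Next row=LF[3]=13
  step 4: row=13, L[13]='B', prepend. Next row=LF[13]=19
  step 5: row=19, L[19]='0', prepend. Next row=LF[19]=2
  step 6: row=2, L[2]='0', prepend. Next row=LF[2]=1
  step 7: row=1, L[1]='2', prepend. Next row=LF[1]=5
  step 8: row=5, L[5]='2', prepend. Next row=LF[5]=7
  step 9: row=7, L[7]='2', prepend. Next row=LF[7]=9
  step 10: row=9, L[9]='B', prepend. Next row=LF[9]=16
  step 11: row=16, L[16]='2', prepend. Next row=LF[16]=11
  step 12: row=11, L[11]='B', prepend. Next row=LF[11]=18
  step 13: row=18, L[18]='2', prepend. Next row=LF[18]=12
  step 14: row=12, L[12]='2', prepend. Next row=LF[12]=10
  step 15: row=10, L[10]='B', prepend. Next row=LF[10]=17
  step 16: row=17, L[17]='1', prepend. Next row=LF[17]=4
  step 17: row=4, L[4]='2', prepend. Next row=LF[4]=6
  step 18: row=6, L[6]='2', prepend. Next row=LF[6]=8
  step 19: row=8, L[8]='A', prepend. Next row=LF[8]=14
  step 20: row=14, L[14]='B', prepend. Next row=LF[14]=20
  step 21: row=20, L[20]='C', prepend. Next row=LF[20]=21
  step 22: row=21, L[21]='A', prepend. Next row=LF[21]=15
Reversed output: ACBA221B22B2B22200BA1$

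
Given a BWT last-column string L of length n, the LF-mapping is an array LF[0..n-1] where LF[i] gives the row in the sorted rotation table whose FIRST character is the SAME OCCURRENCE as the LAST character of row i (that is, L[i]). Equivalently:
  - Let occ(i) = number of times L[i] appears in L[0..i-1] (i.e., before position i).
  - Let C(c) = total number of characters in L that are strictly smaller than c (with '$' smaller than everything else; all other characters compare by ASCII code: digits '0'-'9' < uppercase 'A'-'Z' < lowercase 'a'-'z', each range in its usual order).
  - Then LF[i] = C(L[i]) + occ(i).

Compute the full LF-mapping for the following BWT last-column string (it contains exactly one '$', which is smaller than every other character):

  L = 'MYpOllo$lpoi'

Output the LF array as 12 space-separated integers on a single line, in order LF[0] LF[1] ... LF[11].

Answer: 1 3 10 2 5 6 8 0 7 11 9 4

Derivation:
Char counts: '$':1, 'M':1, 'O':1, 'Y':1, 'i':1, 'l':3, 'o':2, 'p':2
C (first-col start): C('$')=0, C('M')=1, C('O')=2, C('Y')=3, C('i')=4, C('l')=5, C('o')=8, C('p')=10
L[0]='M': occ=0, LF[0]=C('M')+0=1+0=1
L[1]='Y': occ=0, LF[1]=C('Y')+0=3+0=3
L[2]='p': occ=0, LF[2]=C('p')+0=10+0=10
L[3]='O': occ=0, LF[3]=C('O')+0=2+0=2
L[4]='l': occ=0, LF[4]=C('l')+0=5+0=5
L[5]='l': occ=1, LF[5]=C('l')+1=5+1=6
L[6]='o': occ=0, LF[6]=C('o')+0=8+0=8
L[7]='$': occ=0, LF[7]=C('$')+0=0+0=0
L[8]='l': occ=2, LF[8]=C('l')+2=5+2=7
L[9]='p': occ=1, LF[9]=C('p')+1=10+1=11
L[10]='o': occ=1, LF[10]=C('o')+1=8+1=9
L[11]='i': occ=0, LF[11]=C('i')+0=4+0=4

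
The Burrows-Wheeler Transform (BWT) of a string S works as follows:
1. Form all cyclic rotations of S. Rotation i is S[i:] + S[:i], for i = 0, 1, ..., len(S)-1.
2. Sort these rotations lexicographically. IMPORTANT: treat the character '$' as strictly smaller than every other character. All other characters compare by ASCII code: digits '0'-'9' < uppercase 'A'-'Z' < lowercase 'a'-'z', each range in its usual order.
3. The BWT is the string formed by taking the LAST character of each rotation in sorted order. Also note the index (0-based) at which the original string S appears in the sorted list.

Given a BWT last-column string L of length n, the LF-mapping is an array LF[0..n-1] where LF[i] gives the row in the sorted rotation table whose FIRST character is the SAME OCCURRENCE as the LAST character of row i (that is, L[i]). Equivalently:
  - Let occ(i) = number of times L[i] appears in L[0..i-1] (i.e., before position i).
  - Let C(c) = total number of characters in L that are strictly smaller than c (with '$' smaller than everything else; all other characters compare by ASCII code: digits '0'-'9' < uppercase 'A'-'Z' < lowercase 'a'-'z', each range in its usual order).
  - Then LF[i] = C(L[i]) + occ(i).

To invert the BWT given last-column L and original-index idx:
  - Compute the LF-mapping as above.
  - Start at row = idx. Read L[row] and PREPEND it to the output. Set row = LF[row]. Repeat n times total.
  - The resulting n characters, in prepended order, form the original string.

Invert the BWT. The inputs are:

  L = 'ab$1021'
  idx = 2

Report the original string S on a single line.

Answer: 11b02a$

Derivation:
LF mapping: 5 6 0 2 1 4 3
Walk LF starting at row 2, prepending L[row]:
  step 1: row=2, L[2]='$', prepend. Next row=LF[2]=0
  step 2: row=0, L[0]='a', prepend. Next row=LF[0]=5
  step 3: row=5, L[5]='2', prepend. Next row=LF[5]=4
  step 4: row=4, L[4]='0', prepend. Next row=LF[4]=1
  step 5: row=1, L[1]='b', prepend. Next row=LF[1]=6
  step 6: row=6, L[6]='1', prepend. Next row=LF[6]=3
  step 7: row=3, L[3]='1', prepend. Next row=LF[3]=2
Reversed output: 11b02a$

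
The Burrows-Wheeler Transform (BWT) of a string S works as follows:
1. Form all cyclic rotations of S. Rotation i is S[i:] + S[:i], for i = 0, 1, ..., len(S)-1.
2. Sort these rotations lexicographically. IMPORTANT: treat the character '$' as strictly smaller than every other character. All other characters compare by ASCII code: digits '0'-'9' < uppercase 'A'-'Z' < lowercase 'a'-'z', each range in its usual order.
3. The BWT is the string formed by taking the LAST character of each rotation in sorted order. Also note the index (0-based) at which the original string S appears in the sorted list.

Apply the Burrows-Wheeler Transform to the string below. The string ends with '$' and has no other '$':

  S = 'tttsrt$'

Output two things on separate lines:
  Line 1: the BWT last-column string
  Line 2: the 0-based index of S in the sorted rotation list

All 7 rotations (rotation i = S[i:]+S[:i]):
  rot[0] = tttsrt$
  rot[1] = ttsrt$t
  rot[2] = tsrt$tt
  rot[3] = srt$ttt
  rot[4] = rt$ttts
  rot[5] = t$tttsr
  rot[6] = $tttsrt
Sorted (with $ < everything):
  sorted[0] = $tttsrt  (last char: 't')
  sorted[1] = rt$ttts  (last char: 's')
  sorted[2] = srt$ttt  (last char: 't')
  sorted[3] = t$tttsr  (last char: 'r')
  sorted[4] = tsrt$tt  (last char: 't')
  sorted[5] = ttsrt$t  (last char: 't')
  sorted[6] = tttsrt$  (last char: '$')
Last column: tstrtt$
Original string S is at sorted index 6

Answer: tstrtt$
6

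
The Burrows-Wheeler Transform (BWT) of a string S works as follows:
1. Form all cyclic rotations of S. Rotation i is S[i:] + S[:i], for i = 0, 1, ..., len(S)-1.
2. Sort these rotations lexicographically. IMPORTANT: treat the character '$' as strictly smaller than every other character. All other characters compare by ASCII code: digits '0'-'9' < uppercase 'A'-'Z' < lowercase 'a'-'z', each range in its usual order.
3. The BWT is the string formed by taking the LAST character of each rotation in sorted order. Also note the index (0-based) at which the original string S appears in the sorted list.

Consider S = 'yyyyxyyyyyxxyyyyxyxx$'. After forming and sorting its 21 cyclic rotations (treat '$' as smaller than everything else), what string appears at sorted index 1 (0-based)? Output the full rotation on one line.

Answer: x$yyyyxyyyyyxxyyyyxyx

Derivation:
All 21 rotations (rotation i = S[i:]+S[:i]):
  rot[0] = yyyyxyyyyyxxyyyyxyxx$
  rot[1] = yyyxyyyyyxxyyyyxyxx$y
  rot[2] = yyxyyyyyxxyyyyxyxx$yy
  rot[3] = yxyyyyyxxyyyyxyxx$yyy
  rot[4] = xyyyyyxxyyyyxyxx$yyyy
  rot[5] = yyyyyxxyyyyxyxx$yyyyx
  rot[6] = yyyyxxyyyyxyxx$yyyyxy
  rot[7] = yyyxxyyyyxyxx$yyyyxyy
  rot[8] = yyxxyyyyxyxx$yyyyxyyy
  rot[9] = yxxyyyyxyxx$yyyyxyyyy
  rot[10] = xxyyyyxyxx$yyyyxyyyyy
  rot[11] = xyyyyxyxx$yyyyxyyyyyx
  rot[12] = yyyyxyxx$yyyyxyyyyyxx
  rot[13] = yyyxyxx$yyyyxyyyyyxxy
  rot[14] = yyxyxx$yyyyxyyyyyxxyy
  rot[15] = yxyxx$yyyyxyyyyyxxyyy
  rot[16] = xyxx$yyyyxyyyyyxxyyyy
  rot[17] = yxx$yyyyxyyyyyxxyyyyx
  rot[18] = xx$yyyyxyyyyyxxyyyyxy
  rot[19] = x$yyyyxyyyyyxxyyyyxyx
  rot[20] = $yyyyxyyyyyxxyyyyxyxx
Sorted (with $ < everything):
  sorted[0] = $yyyyxyyyyyxxyyyyxyxx
  sorted[1] = x$yyyyxyyyyyxxyyyyxyx
  sorted[2] = xx$yyyyxyyyyyxxyyyyxy
  sorted[3] = xxyyyyxyxx$yyyyxyyyyy
  sorted[4] = xyxx$yyyyxyyyyyxxyyyy
  sorted[5] = xyyyyxyxx$yyyyxyyyyyx
  sorted[6] = xyyyyyxxyyyyxyxx$yyyy
  sorted[7] = yxx$yyyyxyyyyyxxyyyyx
  sorted[8] = yxxyyyyxyxx$yyyyxyyyy
  sorted[9] = yxyxx$yyyyxyyyyyxxyyy
  sorted[10] = yxyyyyyxxyyyyxyxx$yyy
  sorted[11] = yyxxyyyyxyxx$yyyyxyyy
  sorted[12] = yyxyxx$yyyyxyyyyyxxyy
  sorted[13] = yyxyyyyyxxyyyyxyxx$yy
  sorted[14] = yyyxxyyyyxyxx$yyyyxyy
  sorted[15] = yyyxyxx$yyyyxyyyyyxxy
  sorted[16] = yyyxyyyyyxxyyyyxyxx$y
  sorted[17] = yyyyxxyyyyxyxx$yyyyxy
  sorted[18] = yyyyxyxx$yyyyxyyyyyxx
  sorted[19] = yyyyxyyyyyxxyyyyxyxx$
  sorted[20] = yyyyyxxyyyyxyxx$yyyyx
sorted[1] = x$yyyyxyyyyyxxyyyyxyx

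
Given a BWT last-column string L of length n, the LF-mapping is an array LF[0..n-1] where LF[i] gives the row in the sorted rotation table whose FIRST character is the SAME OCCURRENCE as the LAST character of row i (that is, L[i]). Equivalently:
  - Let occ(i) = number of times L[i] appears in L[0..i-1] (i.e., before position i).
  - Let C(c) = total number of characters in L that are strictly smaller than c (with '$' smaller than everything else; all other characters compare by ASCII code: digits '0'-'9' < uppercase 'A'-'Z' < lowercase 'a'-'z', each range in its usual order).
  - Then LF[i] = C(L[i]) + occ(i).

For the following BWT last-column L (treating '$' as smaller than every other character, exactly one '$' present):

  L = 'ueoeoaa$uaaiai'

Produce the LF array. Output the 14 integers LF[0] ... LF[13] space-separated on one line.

Char counts: '$':1, 'a':5, 'e':2, 'i':2, 'o':2, 'u':2
C (first-col start): C('$')=0, C('a')=1, C('e')=6, C('i')=8, C('o')=10, C('u')=12
L[0]='u': occ=0, LF[0]=C('u')+0=12+0=12
L[1]='e': occ=0, LF[1]=C('e')+0=6+0=6
L[2]='o': occ=0, LF[2]=C('o')+0=10+0=10
L[3]='e': occ=1, LF[3]=C('e')+1=6+1=7
L[4]='o': occ=1, LF[4]=C('o')+1=10+1=11
L[5]='a': occ=0, LF[5]=C('a')+0=1+0=1
L[6]='a': occ=1, LF[6]=C('a')+1=1+1=2
L[7]='$': occ=0, LF[7]=C('$')+0=0+0=0
L[8]='u': occ=1, LF[8]=C('u')+1=12+1=13
L[9]='a': occ=2, LF[9]=C('a')+2=1+2=3
L[10]='a': occ=3, LF[10]=C('a')+3=1+3=4
L[11]='i': occ=0, LF[11]=C('i')+0=8+0=8
L[12]='a': occ=4, LF[12]=C('a')+4=1+4=5
L[13]='i': occ=1, LF[13]=C('i')+1=8+1=9

Answer: 12 6 10 7 11 1 2 0 13 3 4 8 5 9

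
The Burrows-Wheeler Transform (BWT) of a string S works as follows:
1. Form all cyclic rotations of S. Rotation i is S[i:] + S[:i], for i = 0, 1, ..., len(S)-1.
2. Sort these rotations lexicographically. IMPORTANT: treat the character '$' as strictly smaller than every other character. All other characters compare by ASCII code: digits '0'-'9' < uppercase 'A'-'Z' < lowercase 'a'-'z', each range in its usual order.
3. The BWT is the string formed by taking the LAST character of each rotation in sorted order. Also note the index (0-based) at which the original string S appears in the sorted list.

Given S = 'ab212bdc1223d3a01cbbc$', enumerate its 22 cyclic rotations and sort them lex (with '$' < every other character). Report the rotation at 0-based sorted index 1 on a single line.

All 22 rotations (rotation i = S[i:]+S[:i]):
  rot[0] = ab212bdc1223d3a01cbbc$
  rot[1] = b212bdc1223d3a01cbbc$a
  rot[2] = 212bdc1223d3a01cbbc$ab
  rot[3] = 12bdc1223d3a01cbbc$ab2
  rot[4] = 2bdc1223d3a01cbbc$ab21
  rot[5] = bdc1223d3a01cbbc$ab212
  rot[6] = dc1223d3a01cbbc$ab212b
  rot[7] = c1223d3a01cbbc$ab212bd
  rot[8] = 1223d3a01cbbc$ab212bdc
  rot[9] = 223d3a01cbbc$ab212bdc1
  rot[10] = 23d3a01cbbc$ab212bdc12
  rot[11] = 3d3a01cbbc$ab212bdc122
  rot[12] = d3a01cbbc$ab212bdc1223
  rot[13] = 3a01cbbc$ab212bdc1223d
  rot[14] = a01cbbc$ab212bdc1223d3
  rot[15] = 01cbbc$ab212bdc1223d3a
  rot[16] = 1cbbc$ab212bdc1223d3a0
  rot[17] = cbbc$ab212bdc1223d3a01
  rot[18] = bbc$ab212bdc1223d3a01c
  rot[19] = bc$ab212bdc1223d3a01cb
  rot[20] = c$ab212bdc1223d3a01cbb
  rot[21] = $ab212bdc1223d3a01cbbc
Sorted (with $ < everything):
  sorted[0] = $ab212bdc1223d3a01cbbc
  sorted[1] = 01cbbc$ab212bdc1223d3a
  sorted[2] = 1223d3a01cbbc$ab212bdc
  sorted[3] = 12bdc1223d3a01cbbc$ab2
  sorted[4] = 1cbbc$ab212bdc1223d3a0
  sorted[5] = 212bdc1223d3a01cbbc$ab
  sorted[6] = 223d3a01cbbc$ab212bdc1
  sorted[7] = 23d3a01cbbc$ab212bdc12
  sorted[8] = 2bdc1223d3a01cbbc$ab21
  sorted[9] = 3a01cbbc$ab212bdc1223d
  sorted[10] = 3d3a01cbbc$ab212bdc122
  sorted[11] = a01cbbc$ab212bdc1223d3
  sorted[12] = ab212bdc1223d3a01cbbc$
  sorted[13] = b212bdc1223d3a01cbbc$a
  sorted[14] = bbc$ab212bdc1223d3a01c
  sorted[15] = bc$ab212bdc1223d3a01cb
  sorted[16] = bdc1223d3a01cbbc$ab212
  sorted[17] = c$ab212bdc1223d3a01cbb
  sorted[18] = c1223d3a01cbbc$ab212bd
  sorted[19] = cbbc$ab212bdc1223d3a01
  sorted[20] = d3a01cbbc$ab212bdc1223
  sorted[21] = dc1223d3a01cbbc$ab212b
sorted[1] = 01cbbc$ab212bdc1223d3a

Answer: 01cbbc$ab212bdc1223d3a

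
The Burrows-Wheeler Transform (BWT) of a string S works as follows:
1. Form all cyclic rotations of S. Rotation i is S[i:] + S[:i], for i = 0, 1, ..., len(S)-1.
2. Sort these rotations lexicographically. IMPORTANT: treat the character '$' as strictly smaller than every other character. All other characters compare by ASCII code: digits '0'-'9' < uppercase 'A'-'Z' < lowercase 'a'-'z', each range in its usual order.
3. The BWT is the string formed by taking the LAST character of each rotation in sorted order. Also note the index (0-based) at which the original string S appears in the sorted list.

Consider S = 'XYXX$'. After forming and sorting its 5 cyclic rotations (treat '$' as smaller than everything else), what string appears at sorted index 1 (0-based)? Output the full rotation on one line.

Answer: X$XYX

Derivation:
All 5 rotations (rotation i = S[i:]+S[:i]):
  rot[0] = XYXX$
  rot[1] = YXX$X
  rot[2] = XX$XY
  rot[3] = X$XYX
  rot[4] = $XYXX
Sorted (with $ < everything):
  sorted[0] = $XYXX
  sorted[1] = X$XYX
  sorted[2] = XX$XY
  sorted[3] = XYXX$
  sorted[4] = YXX$X
sorted[1] = X$XYX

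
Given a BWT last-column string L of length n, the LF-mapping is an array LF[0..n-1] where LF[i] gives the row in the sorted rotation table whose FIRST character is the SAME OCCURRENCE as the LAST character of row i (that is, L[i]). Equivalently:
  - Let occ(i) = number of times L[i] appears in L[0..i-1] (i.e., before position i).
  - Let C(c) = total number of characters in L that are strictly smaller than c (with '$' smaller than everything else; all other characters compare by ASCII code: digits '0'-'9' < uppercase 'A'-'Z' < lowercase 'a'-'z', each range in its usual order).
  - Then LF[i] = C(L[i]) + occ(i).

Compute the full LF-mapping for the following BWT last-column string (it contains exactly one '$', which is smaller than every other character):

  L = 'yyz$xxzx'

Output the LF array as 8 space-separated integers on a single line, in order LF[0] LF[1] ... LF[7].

Answer: 4 5 6 0 1 2 7 3

Derivation:
Char counts: '$':1, 'x':3, 'y':2, 'z':2
C (first-col start): C('$')=0, C('x')=1, C('y')=4, C('z')=6
L[0]='y': occ=0, LF[0]=C('y')+0=4+0=4
L[1]='y': occ=1, LF[1]=C('y')+1=4+1=5
L[2]='z': occ=0, LF[2]=C('z')+0=6+0=6
L[3]='$': occ=0, LF[3]=C('$')+0=0+0=0
L[4]='x': occ=0, LF[4]=C('x')+0=1+0=1
L[5]='x': occ=1, LF[5]=C('x')+1=1+1=2
L[6]='z': occ=1, LF[6]=C('z')+1=6+1=7
L[7]='x': occ=2, LF[7]=C('x')+2=1+2=3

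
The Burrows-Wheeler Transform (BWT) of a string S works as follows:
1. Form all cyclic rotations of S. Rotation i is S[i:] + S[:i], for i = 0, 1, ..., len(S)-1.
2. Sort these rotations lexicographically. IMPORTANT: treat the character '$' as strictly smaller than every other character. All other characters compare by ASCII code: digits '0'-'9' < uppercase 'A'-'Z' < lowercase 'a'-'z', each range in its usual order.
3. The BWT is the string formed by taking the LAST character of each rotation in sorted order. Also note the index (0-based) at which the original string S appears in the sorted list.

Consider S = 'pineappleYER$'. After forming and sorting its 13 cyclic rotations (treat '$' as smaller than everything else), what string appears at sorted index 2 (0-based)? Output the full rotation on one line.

Answer: R$pineappleYE

Derivation:
All 13 rotations (rotation i = S[i:]+S[:i]):
  rot[0] = pineappleYER$
  rot[1] = ineappleYER$p
  rot[2] = neappleYER$pi
  rot[3] = eappleYER$pin
  rot[4] = appleYER$pine
  rot[5] = ppleYER$pinea
  rot[6] = pleYER$pineap
  rot[7] = leYER$pineapp
  rot[8] = eYER$pineappl
  rot[9] = YER$pineapple
  rot[10] = ER$pineappleY
  rot[11] = R$pineappleYE
  rot[12] = $pineappleYER
Sorted (with $ < everything):
  sorted[0] = $pineappleYER
  sorted[1] = ER$pineappleY
  sorted[2] = R$pineappleYE
  sorted[3] = YER$pineapple
  sorted[4] = appleYER$pine
  sorted[5] = eYER$pineappl
  sorted[6] = eappleYER$pin
  sorted[7] = ineappleYER$p
  sorted[8] = leYER$pineapp
  sorted[9] = neappleYER$pi
  sorted[10] = pineappleYER$
  sorted[11] = pleYER$pineap
  sorted[12] = ppleYER$pinea
sorted[2] = R$pineappleYE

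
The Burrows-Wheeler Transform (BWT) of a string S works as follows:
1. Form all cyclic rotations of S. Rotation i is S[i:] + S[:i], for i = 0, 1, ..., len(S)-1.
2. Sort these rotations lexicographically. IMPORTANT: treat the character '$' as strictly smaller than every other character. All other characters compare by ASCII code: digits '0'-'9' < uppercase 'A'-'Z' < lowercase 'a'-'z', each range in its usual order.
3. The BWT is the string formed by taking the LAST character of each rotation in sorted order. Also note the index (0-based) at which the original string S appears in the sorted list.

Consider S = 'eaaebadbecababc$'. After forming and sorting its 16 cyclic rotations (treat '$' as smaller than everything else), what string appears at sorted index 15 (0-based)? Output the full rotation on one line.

All 16 rotations (rotation i = S[i:]+S[:i]):
  rot[0] = eaaebadbecababc$
  rot[1] = aaebadbecababc$e
  rot[2] = aebadbecababc$ea
  rot[3] = ebadbecababc$eaa
  rot[4] = badbecababc$eaae
  rot[5] = adbecababc$eaaeb
  rot[6] = dbecababc$eaaeba
  rot[7] = becababc$eaaebad
  rot[8] = ecababc$eaaebadb
  rot[9] = cababc$eaaebadbe
  rot[10] = ababc$eaaebadbec
  rot[11] = babc$eaaebadbeca
  rot[12] = abc$eaaebadbecab
  rot[13] = bc$eaaebadbecaba
  rot[14] = c$eaaebadbecabab
  rot[15] = $eaaebadbecababc
Sorted (with $ < everything):
  sorted[0] = $eaaebadbecababc
  sorted[1] = aaebadbecababc$e
  sorted[2] = ababc$eaaebadbec
  sorted[3] = abc$eaaebadbecab
  sorted[4] = adbecababc$eaaeb
  sorted[5] = aebadbecababc$ea
  sorted[6] = babc$eaaebadbeca
  sorted[7] = badbecababc$eaae
  sorted[8] = bc$eaaebadbecaba
  sorted[9] = becababc$eaaebad
  sorted[10] = c$eaaebadbecabab
  sorted[11] = cababc$eaaebadbe
  sorted[12] = dbecababc$eaaeba
  sorted[13] = eaaebadbecababc$
  sorted[14] = ebadbecababc$eaa
  sorted[15] = ecababc$eaaebadb
sorted[15] = ecababc$eaaebadb

Answer: ecababc$eaaebadb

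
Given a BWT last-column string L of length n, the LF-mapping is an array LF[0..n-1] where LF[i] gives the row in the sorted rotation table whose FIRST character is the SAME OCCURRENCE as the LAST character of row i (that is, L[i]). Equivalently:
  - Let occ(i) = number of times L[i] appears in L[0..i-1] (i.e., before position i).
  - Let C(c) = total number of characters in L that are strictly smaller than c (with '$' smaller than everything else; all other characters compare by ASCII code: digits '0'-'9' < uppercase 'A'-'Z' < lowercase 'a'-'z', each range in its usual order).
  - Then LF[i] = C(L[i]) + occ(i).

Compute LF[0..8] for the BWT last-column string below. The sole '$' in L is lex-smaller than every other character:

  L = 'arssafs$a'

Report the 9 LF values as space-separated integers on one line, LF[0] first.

Answer: 1 5 6 7 2 4 8 0 3

Derivation:
Char counts: '$':1, 'a':3, 'f':1, 'r':1, 's':3
C (first-col start): C('$')=0, C('a')=1, C('f')=4, C('r')=5, C('s')=6
L[0]='a': occ=0, LF[0]=C('a')+0=1+0=1
L[1]='r': occ=0, LF[1]=C('r')+0=5+0=5
L[2]='s': occ=0, LF[2]=C('s')+0=6+0=6
L[3]='s': occ=1, LF[3]=C('s')+1=6+1=7
L[4]='a': occ=1, LF[4]=C('a')+1=1+1=2
L[5]='f': occ=0, LF[5]=C('f')+0=4+0=4
L[6]='s': occ=2, LF[6]=C('s')+2=6+2=8
L[7]='$': occ=0, LF[7]=C('$')+0=0+0=0
L[8]='a': occ=2, LF[8]=C('a')+2=1+2=3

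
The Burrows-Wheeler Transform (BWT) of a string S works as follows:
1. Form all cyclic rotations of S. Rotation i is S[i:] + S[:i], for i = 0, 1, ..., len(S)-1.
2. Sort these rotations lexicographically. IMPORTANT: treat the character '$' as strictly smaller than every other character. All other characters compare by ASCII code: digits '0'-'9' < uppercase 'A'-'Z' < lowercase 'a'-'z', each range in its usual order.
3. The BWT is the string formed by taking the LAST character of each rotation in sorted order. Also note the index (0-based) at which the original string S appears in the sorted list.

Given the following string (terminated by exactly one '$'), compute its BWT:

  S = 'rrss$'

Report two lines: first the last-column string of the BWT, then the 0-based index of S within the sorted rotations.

Answer: s$rsr
1

Derivation:
All 5 rotations (rotation i = S[i:]+S[:i]):
  rot[0] = rrss$
  rot[1] = rss$r
  rot[2] = ss$rr
  rot[3] = s$rrs
  rot[4] = $rrss
Sorted (with $ < everything):
  sorted[0] = $rrss  (last char: 's')
  sorted[1] = rrss$  (last char: '$')
  sorted[2] = rss$r  (last char: 'r')
  sorted[3] = s$rrs  (last char: 's')
  sorted[4] = ss$rr  (last char: 'r')
Last column: s$rsr
Original string S is at sorted index 1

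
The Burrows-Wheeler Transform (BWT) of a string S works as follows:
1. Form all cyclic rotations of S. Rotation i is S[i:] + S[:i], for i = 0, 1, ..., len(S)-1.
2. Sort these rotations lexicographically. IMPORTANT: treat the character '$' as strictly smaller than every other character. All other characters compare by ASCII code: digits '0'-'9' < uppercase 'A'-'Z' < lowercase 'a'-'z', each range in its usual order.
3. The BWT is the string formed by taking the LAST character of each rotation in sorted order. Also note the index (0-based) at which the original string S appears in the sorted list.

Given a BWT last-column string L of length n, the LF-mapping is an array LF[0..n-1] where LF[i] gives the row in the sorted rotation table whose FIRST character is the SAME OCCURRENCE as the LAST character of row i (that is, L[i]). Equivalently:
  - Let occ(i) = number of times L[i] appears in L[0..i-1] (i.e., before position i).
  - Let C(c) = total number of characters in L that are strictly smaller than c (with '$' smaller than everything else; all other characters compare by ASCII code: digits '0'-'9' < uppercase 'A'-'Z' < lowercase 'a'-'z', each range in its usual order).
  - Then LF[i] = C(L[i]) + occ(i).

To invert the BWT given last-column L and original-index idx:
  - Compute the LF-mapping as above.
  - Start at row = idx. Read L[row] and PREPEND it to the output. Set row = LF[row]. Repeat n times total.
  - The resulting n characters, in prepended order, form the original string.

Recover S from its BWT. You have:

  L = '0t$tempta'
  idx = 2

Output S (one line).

LF mapping: 1 6 0 7 3 4 5 8 2
Walk LF starting at row 2, prepending L[row]:
  step 1: row=2, L[2]='$', prepend. Next row=LF[2]=0
  step 2: row=0, L[0]='0', prepend. Next row=LF[0]=1
  step 3: row=1, L[1]='t', prepend. Next row=LF[1]=6
  step 4: row=6, L[6]='p', prepend. Next row=LF[6]=5
  step 5: row=5, L[5]='m', prepend. Next row=LF[5]=4
  step 6: row=4, L[4]='e', prepend. Next row=LF[4]=3
  step 7: row=3, L[3]='t', prepend. Next row=LF[3]=7
  step 8: row=7, L[7]='t', prepend. Next row=LF[7]=8
  step 9: row=8, L[8]='a', prepend. Next row=LF[8]=2
Reversed output: attempt0$

Answer: attempt0$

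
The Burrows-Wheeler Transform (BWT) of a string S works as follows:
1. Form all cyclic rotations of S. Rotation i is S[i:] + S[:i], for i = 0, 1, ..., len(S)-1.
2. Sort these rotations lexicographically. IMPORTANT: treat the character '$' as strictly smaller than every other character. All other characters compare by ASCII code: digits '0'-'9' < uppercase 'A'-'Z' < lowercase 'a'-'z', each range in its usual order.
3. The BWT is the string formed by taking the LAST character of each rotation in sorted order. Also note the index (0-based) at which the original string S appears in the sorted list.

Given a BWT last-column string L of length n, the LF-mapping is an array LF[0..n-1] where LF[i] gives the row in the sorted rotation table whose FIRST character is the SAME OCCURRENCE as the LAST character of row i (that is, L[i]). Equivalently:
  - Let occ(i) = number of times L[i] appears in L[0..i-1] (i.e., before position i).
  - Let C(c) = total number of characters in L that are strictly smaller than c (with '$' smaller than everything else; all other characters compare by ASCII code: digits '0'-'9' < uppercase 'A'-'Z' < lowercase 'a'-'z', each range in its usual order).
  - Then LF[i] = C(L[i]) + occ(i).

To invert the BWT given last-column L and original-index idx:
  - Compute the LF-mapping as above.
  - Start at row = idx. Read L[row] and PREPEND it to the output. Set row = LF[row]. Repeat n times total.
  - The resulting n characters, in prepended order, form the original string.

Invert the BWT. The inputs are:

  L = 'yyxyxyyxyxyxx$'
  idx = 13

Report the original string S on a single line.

Answer: yyxyxyyxxxyxy$

Derivation:
LF mapping: 7 8 1 9 2 10 11 3 12 4 13 5 6 0
Walk LF starting at row 13, prepending L[row]:
  step 1: row=13, L[13]='$', prepend. Next row=LF[13]=0
  step 2: row=0, L[0]='y', prepend. Next row=LF[0]=7
  step 3: row=7, L[7]='x', prepend. Next row=LF[7]=3
  step 4: row=3, L[3]='y', prepend. Next row=LF[3]=9
  step 5: row=9, L[9]='x', prepend. Next row=LF[9]=4
  step 6: row=4, L[4]='x', prepend. Next row=LF[4]=2
  step 7: row=2, L[2]='x', prepend. Next row=LF[2]=1
  step 8: row=1, L[1]='y', prepend. Next row=LF[1]=8
  step 9: row=8, L[8]='y', prepend. Next row=LF[8]=12
  step 10: row=12, L[12]='x', prepend. Next row=LF[12]=6
  step 11: row=6, L[6]='y', prepend. Next row=LF[6]=11
  step 12: row=11, L[11]='x', prepend. Next row=LF[11]=5
  step 13: row=5, L[5]='y', prepend. Next row=LF[5]=10
  step 14: row=10, L[10]='y', prepend. Next row=LF[10]=13
Reversed output: yyxyxyyxxxyxy$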